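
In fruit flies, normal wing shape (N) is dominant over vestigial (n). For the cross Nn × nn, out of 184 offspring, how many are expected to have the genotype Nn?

Punnett square for Nn × nn:
Offspring genotypes: 2 Nn, 2 nn
Total offspring: 4
Count with target: 2
Probability: 2/4 = 1/2
Expected count = 1/2 × 184 = 92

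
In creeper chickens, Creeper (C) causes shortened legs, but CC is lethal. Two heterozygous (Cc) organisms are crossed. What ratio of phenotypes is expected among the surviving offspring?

Cross: Cc × Cc
Punnett square offspring (before lethality): 1 CC, 2 Cc, 1 cc
The CC genotype is lethal (embryos die); surviving offspring: 2 Cc, 1 cc
Ratio: 2 creeper : 1 normal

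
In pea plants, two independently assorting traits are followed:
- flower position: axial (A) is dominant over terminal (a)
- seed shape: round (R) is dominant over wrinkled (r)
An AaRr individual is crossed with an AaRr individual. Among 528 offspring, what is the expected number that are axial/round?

Dihybrid cross AaRr × AaRr — consider each gene separately:
flower position: Aa × Aa → 1 AA, 2 Aa, 1 aa → 3 A_ : 1 aa (out of 4)
seed shape: Rr × Rr → 1 RR, 2 Rr, 1 rr → 3 R_ : 1 rr (out of 4)
Combine (counts out of 4 × 4 = 16): axial/round (A_R_) = 3×3 = 9; axial/wrinkled (A_rr) = 3×1 = 3; terminal/round (aaR_) = 1×3 = 3; terminal/wrinkled (aarr) = 1×1 = 1
Phenotype counts (out of 16): 9 axial/round, 3 axial/wrinkled, 3 terminal/round, 1 terminal/wrinkled
axial/round: 9 out of 16 → fraction 9/16
Expected count = 9/16 × 528 = 297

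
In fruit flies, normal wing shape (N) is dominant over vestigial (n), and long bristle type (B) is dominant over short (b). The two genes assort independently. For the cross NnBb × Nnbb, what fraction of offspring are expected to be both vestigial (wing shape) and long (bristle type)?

Dihybrid cross NnBb × Nnbb — consider each gene separately:
wing shape: Nn × Nn → 1 NN, 2 Nn, 1 nn → 3 N_ : 1 nn (out of 4)
bristle type: Bb × bb → 2 Bb, 2 bb → 2 B_ : 2 bb (out of 4)
Looking for: vestigial (nn) and long (B_)
P(vestigial) = 1/4, P(long) = 2/4
P(both) = 1/4 × 2/4 = 2/16 = 1/8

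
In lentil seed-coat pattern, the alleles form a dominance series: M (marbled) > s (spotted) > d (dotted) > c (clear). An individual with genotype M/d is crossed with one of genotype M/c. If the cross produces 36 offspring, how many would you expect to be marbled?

Cross: M/d × M/c
Allele dominance: M > s > d > c
Offspring genotypes: 1 M/M, 1 M/c, 1 M/d, 1 d/c
Phenotype counts: 3 marbled, 1 dotted
marbled: 3 out of 4 → fraction 3/4
Expected count = 3/4 × 36 = 27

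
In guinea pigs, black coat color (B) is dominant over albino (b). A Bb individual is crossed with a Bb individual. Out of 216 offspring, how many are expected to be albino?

Punnett square for Bb × Bb:
Offspring genotypes: 1 BB, 2 Bb, 1 bb
black: 3, albino: 1
albino: 1 out of 4 → fraction 1/4
Expected count = 1/4 × 216 = 54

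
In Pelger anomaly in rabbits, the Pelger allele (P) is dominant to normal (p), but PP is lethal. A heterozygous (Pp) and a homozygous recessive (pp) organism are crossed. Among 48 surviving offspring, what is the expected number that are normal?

Cross: Pp × pp
Punnett square offspring (before lethality): 2 Pp, 2 pp
No PP offspring are produced in this cross.
normal: 2 out of 4 → fraction 1/2
Expected count = 1/2 × 48 = 24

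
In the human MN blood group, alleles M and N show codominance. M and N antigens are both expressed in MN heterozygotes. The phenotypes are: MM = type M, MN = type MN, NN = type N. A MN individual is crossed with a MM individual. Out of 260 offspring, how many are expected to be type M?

Punnett square for MN × MM:
Offspring genotypes: 2 MM, 2 MN
Phenotype counts: 2 type M, 2 type MN
type M: 2 out of 4 → fraction 1/2
Expected count = 1/2 × 260 = 130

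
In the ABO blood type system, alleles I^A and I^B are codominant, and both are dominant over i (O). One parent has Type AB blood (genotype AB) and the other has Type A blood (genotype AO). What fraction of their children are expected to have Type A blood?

Cross: AB × AO
Possible offspring genotypes: 1 AA, 1 AO, 1 AB, 1 BO
Blood type counts: 2 Type A, 1 Type AB, 1 Type B
Probability of Type A: 2/4 = 1/2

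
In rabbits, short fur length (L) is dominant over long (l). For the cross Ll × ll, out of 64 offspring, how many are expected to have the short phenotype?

Punnett square for Ll × ll:
Offspring genotypes: 2 Ll, 2 ll
Total offspring: 4
Count with target: 2
Probability: 2/4 = 1/2
Expected count = 1/2 × 64 = 32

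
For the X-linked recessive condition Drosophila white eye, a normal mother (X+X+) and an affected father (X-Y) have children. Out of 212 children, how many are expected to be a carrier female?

Cross: X+X+ × X-Y
Offspring: 2 X+X-, 2 X+Y
Probability of a carrier female: 2/4 = 1/2
Expected count = 1/2 × 212 = 106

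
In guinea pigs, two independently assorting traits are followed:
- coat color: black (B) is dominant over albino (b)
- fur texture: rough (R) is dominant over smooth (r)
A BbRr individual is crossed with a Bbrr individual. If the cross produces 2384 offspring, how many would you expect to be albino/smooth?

Dihybrid cross BbRr × Bbrr — consider each gene separately:
coat color: Bb × Bb → 1 BB, 2 Bb, 1 bb → 3 B_ : 1 bb (out of 4)
fur texture: Rr × rr → 2 Rr, 2 rr → 2 R_ : 2 rr (out of 4)
Combine (counts out of 4 × 4 = 16): black/rough (B_R_) = 3×2 = 6; black/smooth (B_rr) = 3×2 = 6; albino/rough (bbR_) = 1×2 = 2; albino/smooth (bbrr) = 1×2 = 2
Phenotype counts (out of 16): 6 black/rough, 6 black/smooth, 2 albino/rough, 2 albino/smooth
albino/smooth: 2 out of 16 → fraction 1/8
Expected count = 1/8 × 2384 = 298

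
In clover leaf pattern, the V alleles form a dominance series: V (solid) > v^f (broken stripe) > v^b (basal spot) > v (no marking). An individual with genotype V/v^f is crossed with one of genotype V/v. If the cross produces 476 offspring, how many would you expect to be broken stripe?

Cross: V/v^f × V/v
Allele dominance: V > v^f > v^b > v
Offspring genotypes: 1 V/V, 1 V/v, 1 V/v^f, 1 v^f/v
Phenotype counts: 3 solid, 1 broken stripe
broken stripe: 1 out of 4 → fraction 1/4
Expected count = 1/4 × 476 = 119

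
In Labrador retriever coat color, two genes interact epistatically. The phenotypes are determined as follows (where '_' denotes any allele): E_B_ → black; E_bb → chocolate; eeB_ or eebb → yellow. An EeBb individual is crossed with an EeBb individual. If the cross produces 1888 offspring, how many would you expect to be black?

Cross: EeBb × EeBb — consider each gene separately:
E gene: Ee × Ee → 1 EE, 2 Ee, 1 ee → 3 E_ : 1 ee (out of 4)
B gene: Bb × Bb → 1 BB, 2 Bb, 1 bb → 3 B_ : 1 bb (out of 4)
Genotype classes (out of 4 × 4 = 16): E_B_ = 3×3 = 9; E_bb = 3×1 = 3; eeB_ = 1×3 = 3; eebb = 1×1 = 1
Apply the phenotype rules: E_B_ (9) → black; E_bb (3) → chocolate; eeB_ (3) + eebb (1) → yellow
Phenotype counts (out of 16): 9 black, 3 chocolate, 4 yellow
black: 9 out of 16 → fraction 9/16
Expected count = 9/16 × 1888 = 1062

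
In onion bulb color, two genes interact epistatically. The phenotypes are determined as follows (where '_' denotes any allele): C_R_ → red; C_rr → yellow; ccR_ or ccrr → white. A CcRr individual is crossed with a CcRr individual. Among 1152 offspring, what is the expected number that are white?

Cross: CcRr × CcRr — consider each gene separately:
C gene: Cc × Cc → 1 CC, 2 Cc, 1 cc → 3 C_ : 1 cc (out of 4)
R gene: Rr × Rr → 1 RR, 2 Rr, 1 rr → 3 R_ : 1 rr (out of 4)
Genotype classes (out of 4 × 4 = 16): C_R_ = 3×3 = 9; C_rr = 3×1 = 3; ccR_ = 1×3 = 3; ccrr = 1×1 = 1
Apply the phenotype rules: C_R_ (9) → red; C_rr (3) → yellow; ccR_ (3) + ccrr (1) → white
Phenotype counts (out of 16): 9 red, 3 yellow, 4 white
white: 4 out of 16 → fraction 1/4
Expected count = 1/4 × 1152 = 288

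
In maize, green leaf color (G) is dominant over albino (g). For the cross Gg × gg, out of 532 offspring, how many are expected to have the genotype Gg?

Punnett square for Gg × gg:
Offspring genotypes: 2 Gg, 2 gg
Total offspring: 4
Count with target: 2
Probability: 2/4 = 1/2
Expected count = 1/2 × 532 = 266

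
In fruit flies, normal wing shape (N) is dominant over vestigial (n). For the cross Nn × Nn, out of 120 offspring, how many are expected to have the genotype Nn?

Punnett square for Nn × Nn:
Offspring genotypes: 1 NN, 2 Nn, 1 nn
Total offspring: 4
Count with target: 2
Probability: 2/4 = 1/2
Expected count = 1/2 × 120 = 60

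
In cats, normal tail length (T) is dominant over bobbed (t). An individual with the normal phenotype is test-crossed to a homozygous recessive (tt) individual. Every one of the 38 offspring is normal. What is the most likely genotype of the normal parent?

Test cross: ? × tt
All offspring are normal.
If the unknown parent were heterozygous (Tt), about half of 38 offspring would be bobbed; none are. The unknown parent is most likely homozygous dominant (TT).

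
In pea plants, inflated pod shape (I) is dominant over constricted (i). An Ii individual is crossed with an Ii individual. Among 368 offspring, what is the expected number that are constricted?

Punnett square for Ii × Ii:
Offspring genotypes: 1 II, 2 Ii, 1 ii
inflated: 3, constricted: 1
constricted: 1 out of 4 → fraction 1/4
Expected count = 1/4 × 368 = 92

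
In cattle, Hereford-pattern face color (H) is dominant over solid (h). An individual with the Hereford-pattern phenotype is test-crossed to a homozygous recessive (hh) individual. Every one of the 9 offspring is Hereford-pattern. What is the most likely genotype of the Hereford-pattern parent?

Test cross: ? × hh
All offspring are Hereford-pattern.
If the unknown parent were heterozygous (Hh), about half of 9 offspring would be solid; none are. The unknown parent is most likely homozygous dominant (HH).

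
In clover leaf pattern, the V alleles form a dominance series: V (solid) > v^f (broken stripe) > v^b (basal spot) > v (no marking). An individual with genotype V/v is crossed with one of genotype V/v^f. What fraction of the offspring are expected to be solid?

Cross: V/v × V/v^f
Allele dominance: V > v^f > v^b > v
Offspring genotypes: 1 V/V, 1 V/v^f, 1 V/v, 1 v^f/v
Phenotype counts: 3 solid, 1 broken stripe
solid: 3 out of 4
Probability: 3/4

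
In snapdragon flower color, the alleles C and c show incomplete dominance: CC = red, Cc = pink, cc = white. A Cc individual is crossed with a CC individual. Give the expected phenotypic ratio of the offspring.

Punnett square for Cc × CC:
Offspring genotypes: 2 CC, 2 Cc
Phenotype counts: 2 red, 2 pink
Ratio: 1 red : 1 pink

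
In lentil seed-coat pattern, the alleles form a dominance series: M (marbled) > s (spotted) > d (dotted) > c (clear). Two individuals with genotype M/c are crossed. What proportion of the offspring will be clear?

Cross: M/c × M/c
Allele dominance: M > s > d > c
Offspring genotypes: 1 M/M, 2 M/c, 1 c/c
Phenotype counts: 3 marbled, 1 clear
clear: 1 out of 4
Probability: 1/4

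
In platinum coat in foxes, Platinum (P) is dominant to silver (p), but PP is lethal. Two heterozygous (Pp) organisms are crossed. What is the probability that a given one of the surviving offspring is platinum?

Cross: Pp × Pp
Punnett square offspring (before lethality): 1 PP, 2 Pp, 1 pp
The PP genotype is lethal (embryos die); surviving offspring: 2 Pp, 1 pp
platinum: 2 out of 3
Probability: 2/3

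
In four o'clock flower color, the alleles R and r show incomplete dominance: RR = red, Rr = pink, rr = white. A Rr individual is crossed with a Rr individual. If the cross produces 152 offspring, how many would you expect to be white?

Punnett square for Rr × Rr:
Offspring genotypes: 1 RR, 2 Rr, 1 rr
Phenotype counts: 1 red, 2 pink, 1 white
white: 1 out of 4 → fraction 1/4
Expected count = 1/4 × 152 = 38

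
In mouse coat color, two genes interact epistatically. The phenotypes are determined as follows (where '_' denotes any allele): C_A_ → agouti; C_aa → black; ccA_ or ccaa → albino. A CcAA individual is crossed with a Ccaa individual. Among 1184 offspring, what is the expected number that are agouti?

Cross: CcAA × Ccaa — consider each gene separately:
C gene: Cc × Cc → 1 CC, 2 Cc, 1 cc → 3 C_ : 1 cc (out of 4)
A gene: AA × aa → 4 Aa → 4 A_ (out of 4)
Genotype classes (out of 4 × 4 = 16): C_A_ = 3×4 = 12; ccA_ = 1×4 = 4
Apply the phenotype rules: C_A_ (12) → agouti; ccA_ (4) → albino
Phenotype counts (out of 16): 12 agouti, 4 albino
agouti: 12 out of 16 → fraction 3/4
Expected count = 3/4 × 1184 = 888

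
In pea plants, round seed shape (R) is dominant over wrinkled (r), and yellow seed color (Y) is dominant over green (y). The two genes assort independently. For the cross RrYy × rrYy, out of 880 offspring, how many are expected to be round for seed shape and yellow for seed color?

Dihybrid cross RrYy × rrYy — consider each gene separately:
seed shape: Rr × rr → 2 Rr, 2 rr → 2 R_ : 2 rr (out of 4)
seed color: Yy × Yy → 1 YY, 2 Yy, 1 yy → 3 Y_ : 1 yy (out of 4)
Looking for: round (R_) and yellow (Y_)
P(round) = 2/4, P(yellow) = 3/4
P(both) = 2/4 × 3/4 = 6/16 = 3/8
Expected count = 3/8 × 880 = 330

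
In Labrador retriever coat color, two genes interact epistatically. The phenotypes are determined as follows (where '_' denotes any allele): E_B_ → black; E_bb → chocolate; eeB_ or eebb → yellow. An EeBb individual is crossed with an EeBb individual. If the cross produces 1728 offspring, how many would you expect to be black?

Cross: EeBb × EeBb — consider each gene separately:
E gene: Ee × Ee → 1 EE, 2 Ee, 1 ee → 3 E_ : 1 ee (out of 4)
B gene: Bb × Bb → 1 BB, 2 Bb, 1 bb → 3 B_ : 1 bb (out of 4)
Genotype classes (out of 4 × 4 = 16): E_B_ = 3×3 = 9; E_bb = 3×1 = 3; eeB_ = 1×3 = 3; eebb = 1×1 = 1
Apply the phenotype rules: E_B_ (9) → black; E_bb (3) → chocolate; eeB_ (3) + eebb (1) → yellow
Phenotype counts (out of 16): 9 black, 3 chocolate, 4 yellow
black: 9 out of 16 → fraction 9/16
Expected count = 9/16 × 1728 = 972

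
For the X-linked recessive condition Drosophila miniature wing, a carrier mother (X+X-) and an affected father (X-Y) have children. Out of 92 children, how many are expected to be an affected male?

Cross: X+X- × X-Y
Offspring: 1 X+X-, 1 X+Y, 1 X-X-, 1 X-Y
Probability of an affected male: 1/4
Expected count = 1/4 × 92 = 23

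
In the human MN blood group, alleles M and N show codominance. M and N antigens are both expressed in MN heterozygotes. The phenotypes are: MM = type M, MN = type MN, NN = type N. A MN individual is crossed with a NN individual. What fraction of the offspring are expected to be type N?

Punnett square for MN × NN:
Offspring genotypes: 2 MN, 2 NN
Phenotype counts: 2 type MN, 2 type N
type N: 2 out of 4
Probability: 2/4 = 1/2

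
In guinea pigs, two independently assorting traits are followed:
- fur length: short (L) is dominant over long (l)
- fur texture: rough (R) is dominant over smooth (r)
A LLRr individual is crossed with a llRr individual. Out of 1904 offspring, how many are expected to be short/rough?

Dihybrid cross LLRr × llRr — consider each gene separately:
fur length: LL × ll → 4 Ll → 4 L_ (out of 4)
fur texture: Rr × Rr → 1 RR, 2 Rr, 1 rr → 3 R_ : 1 rr (out of 4)
Combine (counts out of 4 × 4 = 16): short/rough (L_R_) = 4×3 = 12; short/smooth (L_rr) = 4×1 = 4
Phenotype counts (out of 16): 12 short/rough, 4 short/smooth
short/rough: 12 out of 16 → fraction 3/4
Expected count = 3/4 × 1904 = 1428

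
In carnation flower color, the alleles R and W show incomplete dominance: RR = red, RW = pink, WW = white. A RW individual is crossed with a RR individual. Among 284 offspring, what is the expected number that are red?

Punnett square for RW × RR:
Offspring genotypes: 2 RR, 2 RW
Phenotype counts: 2 red, 2 pink
red: 2 out of 4 → fraction 1/2
Expected count = 1/2 × 284 = 142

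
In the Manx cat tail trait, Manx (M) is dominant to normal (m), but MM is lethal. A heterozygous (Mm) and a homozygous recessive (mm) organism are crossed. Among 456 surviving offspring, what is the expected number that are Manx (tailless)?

Cross: Mm × mm
Punnett square offspring (before lethality): 2 Mm, 2 mm
No MM offspring are produced in this cross.
Manx (tailless): 2 out of 4 → fraction 1/2
Expected count = 1/2 × 456 = 228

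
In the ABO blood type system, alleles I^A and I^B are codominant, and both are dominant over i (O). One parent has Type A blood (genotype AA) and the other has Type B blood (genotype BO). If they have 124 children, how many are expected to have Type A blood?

Cross: AA × BO
Possible offspring genotypes: 2 AB, 2 AO
Blood type counts: 2 Type AB, 2 Type A
Probability of Type A: 2/4 = 1/2
Expected count = 1/2 × 124 = 62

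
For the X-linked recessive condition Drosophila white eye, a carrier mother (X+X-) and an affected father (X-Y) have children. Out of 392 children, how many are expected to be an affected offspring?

Cross: X+X- × X-Y
Offspring: 1 X+X-, 1 X+Y, 1 X-X-, 1 X-Y
Probability of an affected offspring: 2/4 = 1/2
Expected count = 1/2 × 392 = 196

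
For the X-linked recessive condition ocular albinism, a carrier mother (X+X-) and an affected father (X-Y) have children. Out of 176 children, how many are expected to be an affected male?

Cross: X+X- × X-Y
Offspring: 1 X+X-, 1 X+Y, 1 X-X-, 1 X-Y
Probability of an affected male: 1/4
Expected count = 1/4 × 176 = 44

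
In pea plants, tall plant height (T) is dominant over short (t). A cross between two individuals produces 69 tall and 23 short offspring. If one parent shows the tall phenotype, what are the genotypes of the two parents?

Observed offspring: 69 tall, 23 short
The observed ratio simplifies to 3:1. Short (tt) offspring appear, so each parent must contribute one t allele. The parent stated to show tall carries T, so it is Tt. The other parent is then either Tt or tt: Tt × tt would give a 1:1 split, whereas Tt × Tt gives 3:1 — matching the data. So both parents are heterozygous (Tt × Tt).
Parent genotypes: Tt × Tt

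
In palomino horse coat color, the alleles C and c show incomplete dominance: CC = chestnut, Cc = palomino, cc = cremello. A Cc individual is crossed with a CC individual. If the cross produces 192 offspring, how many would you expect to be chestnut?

Punnett square for Cc × CC:
Offspring genotypes: 2 CC, 2 Cc
Phenotype counts: 2 chestnut, 2 palomino
chestnut: 2 out of 4 → fraction 1/2
Expected count = 1/2 × 192 = 96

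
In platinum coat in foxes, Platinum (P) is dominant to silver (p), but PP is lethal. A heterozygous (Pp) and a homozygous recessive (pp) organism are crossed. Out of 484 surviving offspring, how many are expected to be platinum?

Cross: Pp × pp
Punnett square offspring (before lethality): 2 Pp, 2 pp
No PP offspring are produced in this cross.
platinum: 2 out of 4 → fraction 1/2
Expected count = 1/2 × 484 = 242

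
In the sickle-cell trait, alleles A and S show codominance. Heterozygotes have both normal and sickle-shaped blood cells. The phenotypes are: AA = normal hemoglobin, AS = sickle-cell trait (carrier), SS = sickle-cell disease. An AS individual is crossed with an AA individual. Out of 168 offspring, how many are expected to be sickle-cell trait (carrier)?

Punnett square for AS × AA:
Offspring genotypes: 2 AA, 2 AS
Phenotype counts: 2 normal hemoglobin, 2 sickle-cell trait (carrier)
sickle-cell trait (carrier): 2 out of 4 → fraction 1/2
Expected count = 1/2 × 168 = 84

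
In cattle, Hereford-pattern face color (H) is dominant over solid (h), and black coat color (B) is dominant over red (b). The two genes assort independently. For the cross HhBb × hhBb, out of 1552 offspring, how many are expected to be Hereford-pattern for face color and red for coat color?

Dihybrid cross HhBb × hhBb — consider each gene separately:
face color: Hh × hh → 2 Hh, 2 hh → 2 H_ : 2 hh (out of 4)
coat color: Bb × Bb → 1 BB, 2 Bb, 1 bb → 3 B_ : 1 bb (out of 4)
Looking for: Hereford-pattern (H_) and red (bb)
P(Hereford-pattern) = 2/4, P(red) = 1/4
P(both) = 2/4 × 1/4 = 2/16 = 1/8
Expected count = 1/8 × 1552 = 194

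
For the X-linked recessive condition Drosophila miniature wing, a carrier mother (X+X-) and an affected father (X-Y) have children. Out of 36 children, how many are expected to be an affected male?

Cross: X+X- × X-Y
Offspring: 1 X+X-, 1 X+Y, 1 X-X-, 1 X-Y
Probability of an affected male: 1/4
Expected count = 1/4 × 36 = 9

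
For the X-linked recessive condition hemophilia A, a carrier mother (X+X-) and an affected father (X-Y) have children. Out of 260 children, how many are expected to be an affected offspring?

Cross: X+X- × X-Y
Offspring: 1 X+X-, 1 X+Y, 1 X-X-, 1 X-Y
Probability of an affected offspring: 2/4 = 1/2
Expected count = 1/2 × 260 = 130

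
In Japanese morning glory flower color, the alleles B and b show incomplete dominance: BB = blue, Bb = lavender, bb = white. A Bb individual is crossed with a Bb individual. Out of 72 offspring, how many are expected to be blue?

Punnett square for Bb × Bb:
Offspring genotypes: 1 BB, 2 Bb, 1 bb
Phenotype counts: 1 blue, 2 lavender, 1 white
blue: 1 out of 4 → fraction 1/4
Expected count = 1/4 × 72 = 18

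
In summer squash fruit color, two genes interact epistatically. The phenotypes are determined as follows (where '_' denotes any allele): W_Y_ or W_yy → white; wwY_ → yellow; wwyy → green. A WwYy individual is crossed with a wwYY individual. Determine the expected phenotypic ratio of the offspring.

Cross: WwYy × wwYY — consider each gene separately:
W gene: Ww × ww → 2 Ww, 2 ww → 2 W_ : 2 ww (out of 4)
Y gene: Yy × YY → 2 YY, 2 Yy → 4 Y_ (out of 4)
Genotype classes (out of 4 × 4 = 16): W_Y_ = 2×4 = 8; wwY_ = 2×4 = 8
Apply the phenotype rules: W_Y_ (8) → white; wwY_ (8) → yellow
Phenotype counts (out of 16): 8 white, 8 yellow
Ratio: 1 white : 1 yellow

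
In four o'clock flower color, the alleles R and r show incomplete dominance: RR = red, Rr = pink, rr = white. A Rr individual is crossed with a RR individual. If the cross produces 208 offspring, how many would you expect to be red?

Punnett square for Rr × RR:
Offspring genotypes: 2 RR, 2 Rr
Phenotype counts: 2 red, 2 pink
red: 2 out of 4 → fraction 1/2
Expected count = 1/2 × 208 = 104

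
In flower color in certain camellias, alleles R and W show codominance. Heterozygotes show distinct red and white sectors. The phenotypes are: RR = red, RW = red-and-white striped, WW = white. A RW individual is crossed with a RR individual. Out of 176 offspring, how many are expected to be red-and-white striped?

Punnett square for RW × RR:
Offspring genotypes: 2 RR, 2 RW
Phenotype counts: 2 red, 2 red-and-white striped
red-and-white striped: 2 out of 4 → fraction 1/2
Expected count = 1/2 × 176 = 88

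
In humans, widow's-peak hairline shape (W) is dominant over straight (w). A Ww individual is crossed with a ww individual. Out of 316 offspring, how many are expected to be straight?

Punnett square for Ww × ww:
Offspring genotypes: 2 Ww, 2 ww
widow's-peak: 2, straight: 2
straight: 2 out of 4 → fraction 1/2
Expected count = 1/2 × 316 = 158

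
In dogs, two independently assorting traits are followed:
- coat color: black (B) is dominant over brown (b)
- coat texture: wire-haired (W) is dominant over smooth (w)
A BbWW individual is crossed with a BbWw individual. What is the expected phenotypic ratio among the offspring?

Dihybrid cross BbWW × BbWw — consider each gene separately:
coat color: Bb × Bb → 1 BB, 2 Bb, 1 bb → 3 B_ : 1 bb (out of 4)
coat texture: WW × Ww → 2 WW, 2 Ww → 4 W_ (out of 4)
Combine (counts out of 4 × 4 = 16): black/wire-haired (B_W_) = 3×4 = 12; brown/wire-haired (bbW_) = 1×4 = 4
Phenotype counts (out of 16): 12 black/wire-haired, 4 brown/wire-haired
Ratio: 3 black/wire-haired : 1 brown/wire-haired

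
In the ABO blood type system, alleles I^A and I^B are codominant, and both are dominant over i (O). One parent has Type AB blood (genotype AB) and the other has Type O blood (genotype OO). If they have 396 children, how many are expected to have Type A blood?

Cross: AB × OO
Possible offspring genotypes: 2 AO, 2 BO
Blood type counts: 2 Type A, 2 Type B
Probability of Type A: 2/4 = 1/2
Expected count = 1/2 × 396 = 198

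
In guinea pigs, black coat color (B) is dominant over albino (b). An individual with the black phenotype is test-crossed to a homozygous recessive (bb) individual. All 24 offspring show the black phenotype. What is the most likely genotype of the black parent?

Test cross: ? × bb
All offspring are black.
If the unknown parent were heterozygous (Bb), about half of 24 offspring would be albino; none are. The unknown parent is most likely homozygous dominant (BB).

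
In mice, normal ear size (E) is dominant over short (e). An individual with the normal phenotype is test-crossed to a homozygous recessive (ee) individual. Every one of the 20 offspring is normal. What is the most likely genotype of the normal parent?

Test cross: ? × ee
All offspring are normal.
If the unknown parent were heterozygous (Ee), about half of 20 offspring would be short; none are. The unknown parent is most likely homozygous dominant (EE).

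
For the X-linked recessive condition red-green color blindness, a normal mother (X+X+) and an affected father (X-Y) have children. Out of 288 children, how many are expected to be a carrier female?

Cross: X+X+ × X-Y
Offspring: 2 X+X-, 2 X+Y
Probability of a carrier female: 2/4 = 1/2
Expected count = 1/2 × 288 = 144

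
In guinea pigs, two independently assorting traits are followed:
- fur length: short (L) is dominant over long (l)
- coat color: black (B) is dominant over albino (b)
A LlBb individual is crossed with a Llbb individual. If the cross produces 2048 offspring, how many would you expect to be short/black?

Dihybrid cross LlBb × Llbb — consider each gene separately:
fur length: Ll × Ll → 1 LL, 2 Ll, 1 ll → 3 L_ : 1 ll (out of 4)
coat color: Bb × bb → 2 Bb, 2 bb → 2 B_ : 2 bb (out of 4)
Combine (counts out of 4 × 4 = 16): short/black (L_B_) = 3×2 = 6; short/albino (L_bb) = 3×2 = 6; long/black (llB_) = 1×2 = 2; long/albino (llbb) = 1×2 = 2
Phenotype counts (out of 16): 6 short/black, 6 short/albino, 2 long/black, 2 long/albino
short/black: 6 out of 16 → fraction 3/8
Expected count = 3/8 × 2048 = 768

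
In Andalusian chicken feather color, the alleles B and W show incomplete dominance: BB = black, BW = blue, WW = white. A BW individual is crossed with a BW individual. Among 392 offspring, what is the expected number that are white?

Punnett square for BW × BW:
Offspring genotypes: 1 BB, 2 BW, 1 WW
Phenotype counts: 1 black, 2 blue, 1 white
white: 1 out of 4 → fraction 1/4
Expected count = 1/4 × 392 = 98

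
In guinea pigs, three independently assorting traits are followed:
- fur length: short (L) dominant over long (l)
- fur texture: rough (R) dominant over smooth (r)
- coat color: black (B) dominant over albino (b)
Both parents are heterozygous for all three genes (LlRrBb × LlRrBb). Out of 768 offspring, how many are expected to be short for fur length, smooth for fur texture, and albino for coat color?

Trihybrid cross: LlRrBb × LlRrBb
Each trait segregates independently with a 3:1 phenotypic ratio, so each gene contributes 3/4 (dominant) or 1/4 (recessive).
Target: short (fur length), smooth (fur texture), albino (coat color)
Probability = product of independent per-trait probabilities
= 3/4 × 1/4 × 1/4 = 3/64
Expected count = 3/64 × 768 = 36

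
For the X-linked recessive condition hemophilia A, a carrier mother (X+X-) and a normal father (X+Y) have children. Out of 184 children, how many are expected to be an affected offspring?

Cross: X+X- × X+Y
Offspring: 1 X+X+, 1 X+Y, 1 X+X-, 1 X-Y
Probability of an affected offspring: 1/4
Expected count = 1/4 × 184 = 46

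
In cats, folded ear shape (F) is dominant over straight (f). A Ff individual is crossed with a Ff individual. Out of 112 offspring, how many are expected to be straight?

Punnett square for Ff × Ff:
Offspring genotypes: 1 FF, 2 Ff, 1 ff
folded: 3, straight: 1
straight: 1 out of 4 → fraction 1/4
Expected count = 1/4 × 112 = 28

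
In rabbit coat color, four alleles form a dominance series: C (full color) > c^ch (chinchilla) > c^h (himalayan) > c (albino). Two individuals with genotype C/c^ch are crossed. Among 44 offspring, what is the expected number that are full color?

Cross: C/c^ch × C/c^ch
Allele dominance: C > c^ch > c^h > c
Offspring genotypes: 1 C/C, 2 C/c^ch, 1 c^ch/c^ch
Phenotype counts: 3 full color, 1 chinchilla
full color: 3 out of 4 → fraction 3/4
Expected count = 3/4 × 44 = 33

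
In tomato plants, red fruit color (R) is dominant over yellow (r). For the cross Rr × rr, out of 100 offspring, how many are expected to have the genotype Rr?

Punnett square for Rr × rr:
Offspring genotypes: 2 Rr, 2 rr
Total offspring: 4
Count with target: 2
Probability: 2/4 = 1/2
Expected count = 1/2 × 100 = 50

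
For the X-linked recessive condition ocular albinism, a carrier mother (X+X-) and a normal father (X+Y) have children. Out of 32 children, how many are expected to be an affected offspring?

Cross: X+X- × X+Y
Offspring: 1 X+X+, 1 X+Y, 1 X+X-, 1 X-Y
Probability of an affected offspring: 1/4
Expected count = 1/4 × 32 = 8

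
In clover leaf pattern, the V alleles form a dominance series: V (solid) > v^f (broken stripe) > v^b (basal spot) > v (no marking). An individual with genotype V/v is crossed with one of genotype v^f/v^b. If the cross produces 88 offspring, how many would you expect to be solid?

Cross: V/v × v^f/v^b
Allele dominance: V > v^f > v^b > v
Offspring genotypes: 1 V/v^f, 1 V/v^b, 1 v^f/v, 1 v^b/v
Phenotype counts: 2 solid, 1 broken stripe, 1 basal spot
solid: 2 out of 4 → fraction 1/2
Expected count = 1/2 × 88 = 44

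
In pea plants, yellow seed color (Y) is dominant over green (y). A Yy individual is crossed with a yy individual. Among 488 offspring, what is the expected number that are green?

Punnett square for Yy × yy:
Offspring genotypes: 2 Yy, 2 yy
yellow: 2, green: 2
green: 2 out of 4 → fraction 1/2
Expected count = 1/2 × 488 = 244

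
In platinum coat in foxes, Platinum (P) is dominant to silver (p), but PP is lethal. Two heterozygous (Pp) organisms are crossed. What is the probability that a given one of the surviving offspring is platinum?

Cross: Pp × Pp
Punnett square offspring (before lethality): 1 PP, 2 Pp, 1 pp
The PP genotype is lethal (embryos die); surviving offspring: 2 Pp, 1 pp
platinum: 2 out of 3
Probability: 2/3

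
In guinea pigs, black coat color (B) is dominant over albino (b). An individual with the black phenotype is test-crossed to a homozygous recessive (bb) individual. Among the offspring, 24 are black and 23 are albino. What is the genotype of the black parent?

Test cross: ? × bb
Offspring: 24 black, 23 albino — approximately 1:1.
A 1:1 ratio in a test cross indicates the unknown parent is heterozygous (Bb).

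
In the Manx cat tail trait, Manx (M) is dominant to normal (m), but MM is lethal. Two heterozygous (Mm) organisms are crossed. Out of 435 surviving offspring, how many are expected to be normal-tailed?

Cross: Mm × Mm
Punnett square offspring (before lethality): 1 MM, 2 Mm, 1 mm
The MM genotype is lethal (embryos die); surviving offspring: 2 Mm, 1 mm
normal-tailed: 1 out of 3 → fraction 1/3
Expected count = 1/3 × 435 = 145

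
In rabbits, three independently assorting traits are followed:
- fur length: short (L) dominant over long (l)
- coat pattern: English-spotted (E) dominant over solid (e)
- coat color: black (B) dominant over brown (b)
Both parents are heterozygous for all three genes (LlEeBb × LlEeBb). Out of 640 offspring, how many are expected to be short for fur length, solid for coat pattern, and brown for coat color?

Trihybrid cross: LlEeBb × LlEeBb
Each trait segregates independently with a 3:1 phenotypic ratio, so each gene contributes 3/4 (dominant) or 1/4 (recessive).
Target: short (fur length), solid (coat pattern), brown (coat color)
Probability = product of independent per-trait probabilities
= 3/4 × 1/4 × 1/4 = 3/64
Expected count = 3/64 × 640 = 30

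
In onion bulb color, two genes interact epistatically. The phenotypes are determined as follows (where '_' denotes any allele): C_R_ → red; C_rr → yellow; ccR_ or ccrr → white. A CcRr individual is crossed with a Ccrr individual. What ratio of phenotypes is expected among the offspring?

Cross: CcRr × Ccrr — consider each gene separately:
C gene: Cc × Cc → 1 CC, 2 Cc, 1 cc → 3 C_ : 1 cc (out of 4)
R gene: Rr × rr → 2 Rr, 2 rr → 2 R_ : 2 rr (out of 4)
Genotype classes (out of 4 × 4 = 16): C_R_ = 3×2 = 6; C_rr = 3×2 = 6; ccR_ = 1×2 = 2; ccrr = 1×2 = 2
Apply the phenotype rules: C_R_ (6) → red; C_rr (6) → yellow; ccR_ (2) + ccrr (2) → white
Phenotype counts (out of 16): 6 red, 6 yellow, 4 white
Ratio: 3 red : 3 yellow : 2 white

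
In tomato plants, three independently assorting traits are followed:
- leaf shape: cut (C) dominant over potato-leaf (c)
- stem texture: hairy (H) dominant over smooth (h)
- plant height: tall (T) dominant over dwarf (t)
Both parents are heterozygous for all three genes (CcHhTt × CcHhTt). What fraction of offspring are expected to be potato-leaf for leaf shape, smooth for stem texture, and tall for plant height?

Trihybrid cross: CcHhTt × CcHhTt
Each trait segregates independently with a 3:1 phenotypic ratio, so each gene contributes 3/4 (dominant) or 1/4 (recessive).
Target: potato-leaf (leaf shape), smooth (stem texture), tall (plant height)
Probability = product of independent per-trait probabilities
= 1/4 × 1/4 × 3/4 = 3/64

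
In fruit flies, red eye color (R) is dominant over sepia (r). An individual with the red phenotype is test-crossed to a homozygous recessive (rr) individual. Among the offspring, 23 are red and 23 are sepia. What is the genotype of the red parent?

Test cross: ? × rr
Offspring: 23 red, 23 sepia — approximately 1:1.
A 1:1 ratio in a test cross indicates the unknown parent is heterozygous (Rr).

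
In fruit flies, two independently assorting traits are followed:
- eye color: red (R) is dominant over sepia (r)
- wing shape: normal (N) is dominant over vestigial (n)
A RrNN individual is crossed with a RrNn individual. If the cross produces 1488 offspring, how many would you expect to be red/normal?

Dihybrid cross RrNN × RrNn — consider each gene separately:
eye color: Rr × Rr → 1 RR, 2 Rr, 1 rr → 3 R_ : 1 rr (out of 4)
wing shape: NN × Nn → 2 NN, 2 Nn → 4 N_ (out of 4)
Combine (counts out of 4 × 4 = 16): red/normal (R_N_) = 3×4 = 12; sepia/normal (rrN_) = 1×4 = 4
Phenotype counts (out of 16): 12 red/normal, 4 sepia/normal
red/normal: 12 out of 16 → fraction 3/4
Expected count = 3/4 × 1488 = 1116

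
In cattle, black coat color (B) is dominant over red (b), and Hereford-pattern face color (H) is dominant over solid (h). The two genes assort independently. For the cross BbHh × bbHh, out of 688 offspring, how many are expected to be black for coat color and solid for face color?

Dihybrid cross BbHh × bbHh — consider each gene separately:
coat color: Bb × bb → 2 Bb, 2 bb → 2 B_ : 2 bb (out of 4)
face color: Hh × Hh → 1 HH, 2 Hh, 1 hh → 3 H_ : 1 hh (out of 4)
Looking for: black (B_) and solid (hh)
P(black) = 2/4, P(solid) = 1/4
P(both) = 2/4 × 1/4 = 2/16 = 1/8
Expected count = 1/8 × 688 = 86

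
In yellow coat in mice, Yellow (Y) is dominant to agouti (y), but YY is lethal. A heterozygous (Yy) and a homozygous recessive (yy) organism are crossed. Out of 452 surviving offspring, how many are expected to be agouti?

Cross: Yy × yy
Punnett square offspring (before lethality): 2 Yy, 2 yy
No YY offspring are produced in this cross.
agouti: 2 out of 4 → fraction 1/2
Expected count = 1/2 × 452 = 226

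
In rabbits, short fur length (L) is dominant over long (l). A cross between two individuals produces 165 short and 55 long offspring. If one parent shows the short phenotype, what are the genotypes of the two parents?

Observed offspring: 165 short, 55 long
The observed ratio simplifies to 3:1. Long (ll) offspring appear, so each parent must contribute one l allele. The parent stated to show short carries L, so it is Ll. The other parent is then either Ll or ll: Ll × ll would give a 1:1 split, whereas Ll × Ll gives 3:1 — matching the data. So both parents are heterozygous (Ll × Ll).
Parent genotypes: Ll × Ll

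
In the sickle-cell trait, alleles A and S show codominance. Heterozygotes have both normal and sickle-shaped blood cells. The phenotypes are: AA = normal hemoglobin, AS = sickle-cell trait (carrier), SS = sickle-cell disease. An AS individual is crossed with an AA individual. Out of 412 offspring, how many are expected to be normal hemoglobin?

Punnett square for AS × AA:
Offspring genotypes: 2 AA, 2 AS
Phenotype counts: 2 normal hemoglobin, 2 sickle-cell trait (carrier)
normal hemoglobin: 2 out of 4 → fraction 1/2
Expected count = 1/2 × 412 = 206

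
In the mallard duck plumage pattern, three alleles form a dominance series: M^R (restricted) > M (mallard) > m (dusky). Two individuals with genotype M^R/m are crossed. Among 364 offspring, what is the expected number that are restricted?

Cross: M^R/m × M^R/m
Allele dominance: M^R > M > m
Offspring genotypes: 1 M^R/M^R, 2 M^R/m, 1 m/m
Phenotype counts: 3 restricted, 1 dusky
restricted: 3 out of 4 → fraction 3/4
Expected count = 3/4 × 364 = 273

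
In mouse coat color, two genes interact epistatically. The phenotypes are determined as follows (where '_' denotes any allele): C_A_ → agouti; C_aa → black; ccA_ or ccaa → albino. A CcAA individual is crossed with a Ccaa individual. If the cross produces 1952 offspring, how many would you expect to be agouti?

Cross: CcAA × Ccaa — consider each gene separately:
C gene: Cc × Cc → 1 CC, 2 Cc, 1 cc → 3 C_ : 1 cc (out of 4)
A gene: AA × aa → 4 Aa → 4 A_ (out of 4)
Genotype classes (out of 4 × 4 = 16): C_A_ = 3×4 = 12; ccA_ = 1×4 = 4
Apply the phenotype rules: C_A_ (12) → agouti; ccA_ (4) → albino
Phenotype counts (out of 16): 12 agouti, 4 albino
agouti: 12 out of 16 → fraction 3/4
Expected count = 3/4 × 1952 = 1464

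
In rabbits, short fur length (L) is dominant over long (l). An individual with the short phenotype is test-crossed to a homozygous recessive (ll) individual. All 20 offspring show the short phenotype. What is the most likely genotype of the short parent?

Test cross: ? × ll
All offspring are short.
If the unknown parent were heterozygous (Ll), about half of 20 offspring would be long; none are. The unknown parent is most likely homozygous dominant (LL).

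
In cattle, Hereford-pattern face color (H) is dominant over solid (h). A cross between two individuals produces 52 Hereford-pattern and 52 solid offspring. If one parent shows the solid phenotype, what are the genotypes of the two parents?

Observed offspring: 52 Hereford-pattern, 52 solid
The observed ratio simplifies to 1:1. One parent shows solid, so its genotype must be hh. A 1:1 offspring split requires the other parent to be heterozygous (Hh).
Parent genotypes: hh × Hh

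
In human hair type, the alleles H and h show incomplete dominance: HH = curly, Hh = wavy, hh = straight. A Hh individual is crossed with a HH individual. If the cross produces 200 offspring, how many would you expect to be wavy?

Punnett square for Hh × HH:
Offspring genotypes: 2 HH, 2 Hh
Phenotype counts: 2 curly, 2 wavy
wavy: 2 out of 4 → fraction 1/2
Expected count = 1/2 × 200 = 100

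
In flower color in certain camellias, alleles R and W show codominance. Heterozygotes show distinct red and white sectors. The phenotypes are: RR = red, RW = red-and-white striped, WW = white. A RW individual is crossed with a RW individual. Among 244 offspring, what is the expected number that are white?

Punnett square for RW × RW:
Offspring genotypes: 1 RR, 2 RW, 1 WW
Phenotype counts: 1 red, 2 red-and-white striped, 1 white
white: 1 out of 4 → fraction 1/4
Expected count = 1/4 × 244 = 61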